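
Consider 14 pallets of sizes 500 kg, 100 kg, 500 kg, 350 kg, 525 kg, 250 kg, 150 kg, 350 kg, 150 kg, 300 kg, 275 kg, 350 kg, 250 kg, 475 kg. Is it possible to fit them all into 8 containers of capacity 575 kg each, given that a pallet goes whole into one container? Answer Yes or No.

No

Total = 4525 kg; ⌈4525/575⌉ = 8.
The bound of 8 does not rule out 8, but exhaustive search shows no assignment into 8 containers of capacity 575 kg exists — the minimum is 9.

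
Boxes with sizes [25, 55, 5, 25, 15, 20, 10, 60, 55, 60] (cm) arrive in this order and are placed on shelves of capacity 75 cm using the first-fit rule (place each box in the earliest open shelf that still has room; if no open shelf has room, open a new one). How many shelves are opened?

  25 → shelf 1 (new)  [load 25/75]
  55 → shelf 2 (new)  [load 55/75]
  5 → shelf 1  [load 30/75]
  25 → shelf 1  [load 55/75]
  15 → shelf 1  [load 70/75]
  20 → shelf 2  [load 75/75]
  10 → shelf 3 (new)  [load 10/75]
  60 → shelf 3  [load 70/75]
  55 → shelf 4 (new)  [load 55/75]
  60 → shelf 5 (new)  [load 60/75]
5 shelves opened.

5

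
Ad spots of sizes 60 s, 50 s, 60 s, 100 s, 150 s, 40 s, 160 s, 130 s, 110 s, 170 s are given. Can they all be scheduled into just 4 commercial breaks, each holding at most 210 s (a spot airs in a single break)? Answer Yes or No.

No

Total = 1030 s; ⌈1030/210⌉ = 5.
At least 5 commercial breaks are required, but only 4 are allowed.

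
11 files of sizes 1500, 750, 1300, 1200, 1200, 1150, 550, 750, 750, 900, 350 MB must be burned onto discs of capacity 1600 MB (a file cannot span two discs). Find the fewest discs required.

8

Total = 1500 + 1300 + 1200 + 1200 + 1150 + 900 + 750 + 750 + 750 + 550 + 350 = 10400 MB.
Lower bound: ⌈10400/1600⌉ = 7 discs.
A packing using 8 discs:
  disc 1: 1500 = 1500
  disc 2: 1300 = 1300
  disc 3: 1200 + 350 = 1550
  disc 4: 1200 = 1200
  disc 5: 1150 = 1150
  disc 6: 900 + 550 = 1450
  disc 7: 750 + 750 = 1500
  disc 8: 750 = 750
No arrangement into 7 discs stays within capacity, so 8 is optimal.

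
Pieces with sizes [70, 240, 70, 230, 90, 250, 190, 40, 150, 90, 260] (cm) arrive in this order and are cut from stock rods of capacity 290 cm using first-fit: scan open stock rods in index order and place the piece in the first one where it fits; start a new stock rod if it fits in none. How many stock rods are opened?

7

  70 → stock rod 1 (new)  [load 70/290]
  240 → stock rod 2 (new)  [load 240/290]
  70 → stock rod 1  [load 140/290]
  230 → stock rod 3 (new)  [load 230/290]
  90 → stock rod 1  [load 230/290]
  250 → stock rod 4 (new)  [load 250/290]
  190 → stock rod 5 (new)  [load 190/290]
  40 → stock rod 1  [load 270/290]
  150 → stock rod 6 (new)  [load 150/290]
  90 → stock rod 5  [load 280/290]
  260 → stock rod 7 (new)  [load 260/290]
7 stock rods opened.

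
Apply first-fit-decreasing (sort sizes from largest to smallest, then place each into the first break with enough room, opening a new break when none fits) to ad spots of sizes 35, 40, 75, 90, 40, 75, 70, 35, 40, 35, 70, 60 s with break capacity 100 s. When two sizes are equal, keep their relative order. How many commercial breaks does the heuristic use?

9

Sorted descending: 90, 75, 75, 70, 70, 60, 40, 40, 40, 35, 35, 35.
  90 → break 1 (new)  [load 90/100]
  75 → break 2 (new)  [load 75/100]
  75 → break 3 (new)  [load 75/100]
  70 → break 4 (new)  [load 70/100]
  70 → break 5 (new)  [load 70/100]
  60 → break 6 (new)  [load 60/100]
  40 → break 6  [load 100/100]
  40 → break 7 (new)  [load 40/100]
  40 → break 7  [load 80/100]
  35 → break 8 (new)  [load 35/100]
  35 → break 8  [load 70/100]
  35 → break 9 (new)  [load 35/100]
9 commercial breaks opened.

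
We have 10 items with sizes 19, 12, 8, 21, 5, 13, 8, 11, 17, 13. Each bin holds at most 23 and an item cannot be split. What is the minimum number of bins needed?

6

Total = 21 + 19 + 17 + 13 + 13 + 12 + 11 + 8 + 8 + 5 = 127.
Lower bound: ⌈127/23⌉ = 6 bins.
A packing using 6 bins:
  bin 1: 21 = 21
  bin 2: 19 = 19
  bin 3: 17 + 5 = 22
  bin 4: 13 + 8 = 21
  bin 5: 13 + 8 = 21
  bin 6: 12 + 11 = 23
This matches the lower bound, so 6 is optimal.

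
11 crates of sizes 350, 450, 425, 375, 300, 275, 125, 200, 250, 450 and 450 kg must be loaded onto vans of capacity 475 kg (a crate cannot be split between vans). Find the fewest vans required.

9

Total = 450 + 450 + 450 + 425 + 375 + 350 + 300 + 275 + 250 + 200 + 125 = 3650 kg.
Lower bound: ⌈3650/475⌉ = 8 vans.
Also, 9 crates each exceed 475/2 kg, and no two of those can share a van, so at least 9 vans are needed.
A packing using 9 vans:
  van 1: 450 = 450
  van 2: 450 = 450
  van 3: 450 = 450
  van 4: 425 = 425
  van 5: 375 = 375
  van 6: 350 + 125 = 475
  van 7: 300 = 300
  van 8: 275 + 200 = 475
  van 9: 250 = 250
This matches the lower bound, so 9 is optimal.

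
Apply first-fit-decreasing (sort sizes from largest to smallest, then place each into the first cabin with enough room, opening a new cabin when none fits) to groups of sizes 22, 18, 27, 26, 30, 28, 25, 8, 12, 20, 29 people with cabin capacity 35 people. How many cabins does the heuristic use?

Sorted descending: 30, 29, 28, 27, 26, 25, 22, 20, 18, 12, 8.
  30 → cabin 1 (new)  [load 30/35]
  29 → cabin 2 (new)  [load 29/35]
  28 → cabin 3 (new)  [load 28/35]
  27 → cabin 4 (new)  [load 27/35]
  26 → cabin 5 (new)  [load 26/35]
  25 → cabin 6 (new)  [load 25/35]
  22 → cabin 7 (new)  [load 22/35]
  20 → cabin 8 (new)  [load 20/35]
  18 → cabin 9 (new)  [load 18/35]
  12 → cabin 7  [load 34/35]
  8 → cabin 4  [load 35/35]
9 cabins opened.

9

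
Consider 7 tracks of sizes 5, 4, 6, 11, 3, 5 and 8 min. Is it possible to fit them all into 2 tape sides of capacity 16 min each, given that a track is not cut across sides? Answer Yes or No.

No

Total = 42 min; ⌈42/16⌉ = 3.
At least 3 tape sides are required, but only 2 are allowed.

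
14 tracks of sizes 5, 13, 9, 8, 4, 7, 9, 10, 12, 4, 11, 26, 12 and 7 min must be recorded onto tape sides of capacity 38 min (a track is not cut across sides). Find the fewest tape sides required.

Total = 26 + 13 + 12 + 12 + 11 + 10 + 9 + 9 + 8 + 7 + 7 + 5 + 4 + 4 = 137 min.
Lower bound: ⌈137/38⌉ = 4 tape sides.
A packing using 4 tape sides:
  side 1: 26 + 12 = 38
  side 2: 13 + 12 + 11 = 36
  side 3: 10 + 9 + 9 + 8 = 36
  side 4: 7 + 7 + 5 + 4 + 4 = 27
This matches the lower bound, so 4 is optimal.

4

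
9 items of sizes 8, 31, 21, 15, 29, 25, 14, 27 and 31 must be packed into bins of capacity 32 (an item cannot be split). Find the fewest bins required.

Total = 31 + 31 + 29 + 27 + 25 + 21 + 15 + 14 + 8 = 201.
Lower bound: ⌈201/32⌉ = 7 bins.
A packing using 7 bins:
  bin 1: 31 = 31
  bin 2: 31 = 31
  bin 3: 29 = 29
  bin 4: 27 = 27
  bin 5: 25 = 25
  bin 6: 21 + 8 = 29
  bin 7: 15 + 14 = 29
This matches the lower bound, so 7 is optimal.

7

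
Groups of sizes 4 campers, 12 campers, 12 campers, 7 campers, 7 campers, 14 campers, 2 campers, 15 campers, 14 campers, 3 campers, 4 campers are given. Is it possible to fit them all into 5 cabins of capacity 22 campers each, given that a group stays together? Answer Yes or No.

A valid assignment using 5 cabins:
  cabin 1: 15 + 7 = 22
  cabin 2: 14 + 7 = 21
  cabin 3: 14 + 4 + 4 = 22
  cabin 4: 12 + 3 + 2 = 17
  cabin 5: 12 = 12
Every load is within 22 campers, so 5 cabins suffice.

Yes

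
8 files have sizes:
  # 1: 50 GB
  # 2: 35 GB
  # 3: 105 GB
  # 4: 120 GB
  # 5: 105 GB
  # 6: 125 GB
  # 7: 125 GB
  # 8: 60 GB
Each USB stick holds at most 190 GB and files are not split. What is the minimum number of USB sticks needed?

5

Total = 125 + 125 + 120 + 105 + 105 + 60 + 50 + 35 = 725 GB.
Lower bound: ⌈725/190⌉ = 4 USB sticks.
Also, 5 files each exceed 95 GB, and no two of those can share a USB stick, so at least 5 USB sticks are needed.
A packing using 5 USB sticks:
  USB stick 1: 125 + 60 = 185
  USB stick 2: 125 + 50 = 175
  USB stick 3: 120 + 35 = 155
  USB stick 4: 105 = 105
  USB stick 5: 105 = 105
This matches the lower bound, so 5 is optimal.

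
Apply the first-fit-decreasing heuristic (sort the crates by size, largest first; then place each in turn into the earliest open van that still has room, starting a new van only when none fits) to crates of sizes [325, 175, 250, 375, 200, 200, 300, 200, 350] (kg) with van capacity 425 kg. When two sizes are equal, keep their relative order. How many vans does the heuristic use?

7

Sorted descending: 375, 350, 325, 300, 250, 200, 200, 200, 175.
  375 → van 1 (new)  [load 375/425]
  350 → van 2 (new)  [load 350/425]
  325 → van 3 (new)  [load 325/425]
  300 → van 4 (new)  [load 300/425]
  250 → van 5 (new)  [load 250/425]
  200 → van 6 (new)  [load 200/425]
  200 → van 6  [load 400/425]
  200 → van 7 (new)  [load 200/425]
  175 → van 5  [load 425/425]
7 vans opened.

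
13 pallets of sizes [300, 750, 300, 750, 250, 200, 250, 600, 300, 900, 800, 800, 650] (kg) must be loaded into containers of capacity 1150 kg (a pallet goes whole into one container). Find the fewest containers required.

7

Total = 900 + 800 + 800 + 750 + 750 + 650 + 600 + 300 + 300 + 300 + 250 + 250 + 200 = 6850 kg.
Lower bound: ⌈6850/1150⌉ = 6 containers.
Also, 7 pallets each exceed 575 kg, and no two of those can share a container, so at least 7 containers are needed.
A packing using 7 containers:
  container 1: 900 + 250 = 1150
  container 2: 800 + 300 = 1100
  container 3: 800 + 300 = 1100
  container 4: 750 + 300 = 1050
  container 5: 750 + 250 = 1000
  container 6: 650 + 200 = 850
  container 7: 600 = 600
This matches the lower bound, so 7 is optimal.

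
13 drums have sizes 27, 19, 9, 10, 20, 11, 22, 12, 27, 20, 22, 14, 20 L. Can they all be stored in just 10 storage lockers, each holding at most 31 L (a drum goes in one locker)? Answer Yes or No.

A valid assignment using 9 storage lockers:
  locker 1: 27 = 27
  locker 2: 27 = 27
  locker 3: 22 + 9 = 31
  locker 4: 22 = 22
  locker 5: 20 + 11 = 31
  locker 6: 20 + 10 = 30
  locker 7: 20 = 20
  locker 8: 19 + 12 = 31
  locker 9: 14 = 14
That uses only 9 ≤ 10, so 10 storage lockers are enough.

Yes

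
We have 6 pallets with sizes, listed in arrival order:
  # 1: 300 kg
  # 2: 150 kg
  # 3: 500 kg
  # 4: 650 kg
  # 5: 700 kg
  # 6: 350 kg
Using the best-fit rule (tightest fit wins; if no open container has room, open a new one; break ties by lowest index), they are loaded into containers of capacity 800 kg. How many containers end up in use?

4

  300 → container 1 (new)  [load 300/800]
  150 → container 1  [load 450/800]
  500 → container 2 (new)  [load 500/800]
  650 → container 3 (new)  [load 650/800]
  700 → container 4 (new)  [load 700/800]
  350 → container 1  [load 800/800]
4 containers opened.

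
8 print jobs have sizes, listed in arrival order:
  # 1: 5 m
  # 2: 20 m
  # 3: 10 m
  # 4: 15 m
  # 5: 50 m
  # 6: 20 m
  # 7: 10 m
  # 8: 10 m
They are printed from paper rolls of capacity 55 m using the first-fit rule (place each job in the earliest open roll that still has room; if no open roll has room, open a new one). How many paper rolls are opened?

  5 → roll 1 (new)  [load 5/55]
  20 → roll 1  [load 25/55]
  10 → roll 1  [load 35/55]
  15 → roll 1  [load 50/55]
  50 → roll 2 (new)  [load 50/55]
  20 → roll 3 (new)  [load 20/55]
  10 → roll 3  [load 30/55]
  10 → roll 3  [load 40/55]
3 paper rolls opened.

3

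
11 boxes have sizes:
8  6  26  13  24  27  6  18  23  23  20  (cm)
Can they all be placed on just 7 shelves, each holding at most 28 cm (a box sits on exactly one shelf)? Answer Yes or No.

Total = 194 cm; ⌈194/28⌉ = 7.
The bound of 7 does not rule out 7, but exhaustive search shows no assignment into 7 shelves of capacity 28 cm exists — the minimum is 8.

No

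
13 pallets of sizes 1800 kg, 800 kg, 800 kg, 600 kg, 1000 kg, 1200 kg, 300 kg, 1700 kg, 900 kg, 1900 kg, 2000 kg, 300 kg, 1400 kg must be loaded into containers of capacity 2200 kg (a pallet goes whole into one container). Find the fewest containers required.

8

Total = 2000 + 1900 + 1800 + 1700 + 1400 + 1200 + 1000 + 900 + 800 + 800 + 600 + 300 + 300 = 14700 kg.
Lower bound: ⌈14700/2200⌉ = 7 containers.
A packing using 8 containers:
  container 1: 2000 = 2000
  container 2: 1900 + 300 = 2200
  container 3: 1800 + 300 = 2100
  container 4: 1700 = 1700
  container 5: 1400 + 800 = 2200
  container 6: 1200 + 1000 = 2200
  container 7: 900 + 800 = 1700
  container 8: 600 = 600
No arrangement into 7 containers stays within capacity, so 8 is optimal.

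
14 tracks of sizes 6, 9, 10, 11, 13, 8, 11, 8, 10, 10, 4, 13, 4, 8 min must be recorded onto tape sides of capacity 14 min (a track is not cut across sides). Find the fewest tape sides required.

11

Total = 13 + 13 + 11 + 11 + 10 + 10 + 10 + 9 + 8 + 8 + 8 + 6 + 4 + 4 = 125 min.
Lower bound: ⌈125/14⌉ = 9 tape sides.
Also, 11 tracks each exceed 7 min, and no two of those can share a side, so at least 11 tape sides are needed.
A packing using 11 tape sides:
  side 1: 13 = 13
  side 2: 13 = 13
  side 3: 11 = 11
  side 4: 11 = 11
  side 5: 10 + 4 = 14
  side 6: 10 + 4 = 14
  side 7: 10 = 10
  side 8: 9 = 9
  side 9: 8 + 6 = 14
  side 10: 8 = 8
  side 11: 8 = 8
This matches the lower bound, so 11 is optimal.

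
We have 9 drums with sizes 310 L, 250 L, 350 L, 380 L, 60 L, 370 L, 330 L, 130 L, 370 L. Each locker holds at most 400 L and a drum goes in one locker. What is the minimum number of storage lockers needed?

7

Total = 380 + 370 + 370 + 350 + 330 + 310 + 250 + 130 + 60 = 2550 L.
Lower bound: ⌈2550/400⌉ = 7 storage lockers.
A packing using 7 storage lockers:
  locker 1: 380 = 380
  locker 2: 370 = 370
  locker 3: 370 = 370
  locker 4: 350 = 350
  locker 5: 330 + 60 = 390
  locker 6: 310 = 310
  locker 7: 250 + 130 = 380
This matches the lower bound, so 7 is optimal.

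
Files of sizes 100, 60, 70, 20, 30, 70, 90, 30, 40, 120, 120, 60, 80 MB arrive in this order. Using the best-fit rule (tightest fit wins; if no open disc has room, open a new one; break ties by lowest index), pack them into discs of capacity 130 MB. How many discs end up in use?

8

  100 → disc 1 (new)  [load 100/130]
  60 → disc 2 (new)  [load 60/130]
  70 → disc 2  [load 130/130]
  20 → disc 1  [load 120/130]
  30 → disc 3 (new)  [load 30/130]
  70 → disc 3  [load 100/130]
  90 → disc 4 (new)  [load 90/130]
  30 → disc 3  [load 130/130]
  40 → disc 4  [load 130/130]
  120 → disc 5 (new)  [load 120/130]
  120 → disc 6 (new)  [load 120/130]
  60 → disc 7 (new)  [load 60/130]
  80 → disc 8 (new)  [load 80/130]
8 discs opened.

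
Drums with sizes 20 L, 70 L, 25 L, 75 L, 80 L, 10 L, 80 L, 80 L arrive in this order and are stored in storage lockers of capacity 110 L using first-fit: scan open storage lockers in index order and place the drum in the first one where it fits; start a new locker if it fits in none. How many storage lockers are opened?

  20 → locker 1 (new)  [load 20/110]
  70 → locker 1  [load 90/110]
  25 → locker 2 (new)  [load 25/110]
  75 → locker 2  [load 100/110]
  80 → locker 3 (new)  [load 80/110]
  10 → locker 1  [load 100/110]
  80 → locker 4 (new)  [load 80/110]
  80 → locker 5 (new)  [load 80/110]
5 storage lockers opened.

5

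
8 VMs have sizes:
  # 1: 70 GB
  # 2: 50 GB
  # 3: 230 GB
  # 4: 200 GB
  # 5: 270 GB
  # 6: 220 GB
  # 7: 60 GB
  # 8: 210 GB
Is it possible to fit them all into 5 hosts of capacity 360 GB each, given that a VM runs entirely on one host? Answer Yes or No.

A valid assignment using 5 hosts:
  host 1: 270 + 70 = 340
  host 2: 230 + 60 + 50 = 340
  host 3: 220 = 220
  host 4: 210 = 210
  host 5: 200 = 200
Every load is within 360 GB, so 5 hosts suffice.

Yes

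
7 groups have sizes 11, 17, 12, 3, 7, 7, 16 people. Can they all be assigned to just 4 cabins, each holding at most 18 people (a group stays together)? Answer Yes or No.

Total = 73 people; ⌈73/18⌉ = 5.
At least 5 cabins are required, but only 4 are allowed.

No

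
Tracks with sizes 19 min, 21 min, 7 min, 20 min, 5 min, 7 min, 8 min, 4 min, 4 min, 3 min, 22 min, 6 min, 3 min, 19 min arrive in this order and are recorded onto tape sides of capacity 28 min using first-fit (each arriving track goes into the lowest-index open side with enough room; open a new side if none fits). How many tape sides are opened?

6

  19 → side 1 (new)  [load 19/28]
  21 → side 2 (new)  [load 21/28]
  7 → side 1  [load 26/28]
  20 → side 3 (new)  [load 20/28]
  5 → side 2  [load 26/28]
  7 → side 3  [load 27/28]
  8 → side 4 (new)  [load 8/28]
  4 → side 4  [load 12/28]
  4 → side 4  [load 16/28]
  3 → side 4  [load 19/28]
  22 → side 5 (new)  [load 22/28]
  6 → side 4  [load 25/28]
  3 → side 4  [load 28/28]
  19 → side 6 (new)  [load 19/28]
6 tape sides opened.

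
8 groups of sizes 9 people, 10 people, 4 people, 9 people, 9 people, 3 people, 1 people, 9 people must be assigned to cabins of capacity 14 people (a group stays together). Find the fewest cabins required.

5

Total = 10 + 9 + 9 + 9 + 9 + 4 + 3 + 1 = 54 people.
Lower bound: ⌈54/14⌉ = 4 cabins.
Also, 5 groups each exceed 7 people, and no two of those can share a cabin, so at least 5 cabins are needed.
A packing using 5 cabins:
  cabin 1: 10 + 4 = 14
  cabin 2: 9 + 3 + 1 = 13
  cabin 3: 9 = 9
  cabin 4: 9 = 9
  cabin 5: 9 = 9
This matches the lower bound, so 5 is optimal.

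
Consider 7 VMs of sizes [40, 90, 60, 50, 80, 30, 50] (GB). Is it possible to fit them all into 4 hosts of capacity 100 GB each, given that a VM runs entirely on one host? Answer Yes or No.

No

Total = 400 GB; ⌈400/100⌉ = 4.
The bound of 4 does not rule out 4, but exhaustive search shows no assignment into 4 hosts of capacity 100 GB exists — the minimum is 5.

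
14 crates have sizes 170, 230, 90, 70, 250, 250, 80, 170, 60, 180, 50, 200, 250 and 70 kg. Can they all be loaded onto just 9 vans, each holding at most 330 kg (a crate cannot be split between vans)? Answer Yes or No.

A valid assignment using 8 vans:
  van 1: 250 + 80 = 330
  van 2: 250 + 70 = 320
  van 3: 250 + 70 = 320
  van 4: 230 + 90 = 320
  van 5: 200 + 60 + 50 = 310
  van 6: 180 = 180
  van 7: 170 = 170
  van 8: 170 = 170
That uses only 8 ≤ 9, so 9 vans are enough.

Yes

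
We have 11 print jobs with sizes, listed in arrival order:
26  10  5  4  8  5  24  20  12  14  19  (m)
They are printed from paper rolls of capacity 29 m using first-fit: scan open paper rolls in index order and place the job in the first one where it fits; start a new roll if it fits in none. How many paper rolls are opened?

6

  26 → roll 1 (new)  [load 26/29]
  10 → roll 2 (new)  [load 10/29]
  5 → roll 2  [load 15/29]
  4 → roll 2  [load 19/29]
  8 → roll 2  [load 27/29]
  5 → roll 3 (new)  [load 5/29]
  24 → roll 3  [load 29/29]
  20 → roll 4 (new)  [load 20/29]
  12 → roll 5 (new)  [load 12/29]
  14 → roll 5  [load 26/29]
  19 → roll 6 (new)  [load 19/29]
6 paper rolls opened.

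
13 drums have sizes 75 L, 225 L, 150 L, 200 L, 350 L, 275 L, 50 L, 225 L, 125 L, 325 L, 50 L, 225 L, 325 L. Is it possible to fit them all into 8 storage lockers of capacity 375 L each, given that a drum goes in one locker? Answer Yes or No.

Yes

A valid assignment using 8 storage lockers:
  locker 1: 350 = 350
  locker 2: 325 + 50 = 375
  locker 3: 325 + 50 = 375
  locker 4: 275 + 75 = 350
  locker 5: 225 + 150 = 375
  locker 6: 225 + 125 = 350
  locker 7: 225 = 225
  locker 8: 200 = 200
Every load is within 375 L, so 8 storage lockers suffice.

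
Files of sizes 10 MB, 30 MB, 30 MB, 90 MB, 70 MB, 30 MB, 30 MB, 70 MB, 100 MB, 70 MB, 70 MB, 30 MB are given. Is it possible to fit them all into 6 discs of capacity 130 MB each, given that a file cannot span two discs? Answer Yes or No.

Yes

A valid assignment using 6 discs:
  disc 1: 100 + 30 = 130
  disc 2: 90 + 30 + 10 = 130
  disc 3: 70 + 30 + 30 = 130
  disc 4: 70 + 30 = 100
  disc 5: 70 = 70
  disc 6: 70 = 70
Every load is within 130 MB, so 6 discs suffice.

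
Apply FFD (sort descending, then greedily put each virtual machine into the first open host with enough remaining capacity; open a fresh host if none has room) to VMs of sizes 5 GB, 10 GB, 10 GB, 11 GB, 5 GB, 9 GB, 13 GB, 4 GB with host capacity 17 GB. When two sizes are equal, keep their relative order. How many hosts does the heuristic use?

5

Sorted descending: 13, 11, 10, 10, 9, 5, 5, 4.
  13 → host 1 (new)  [load 13/17]
  11 → host 2 (new)  [load 11/17]
  10 → host 3 (new)  [load 10/17]
  10 → host 4 (new)  [load 10/17]
  9 → host 5 (new)  [load 9/17]
  5 → host 2  [load 16/17]
  5 → host 3  [load 15/17]
  4 → host 1  [load 17/17]
5 hosts opened.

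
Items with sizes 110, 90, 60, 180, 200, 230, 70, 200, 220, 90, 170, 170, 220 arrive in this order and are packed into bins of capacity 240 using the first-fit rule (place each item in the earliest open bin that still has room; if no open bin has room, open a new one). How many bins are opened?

  110 → bin 1 (new)  [load 110/240]
  90 → bin 1  [load 200/240]
  60 → bin 2 (new)  [load 60/240]
  180 → bin 2  [load 240/240]
  200 → bin 3 (new)  [load 200/240]
  230 → bin 4 (new)  [load 230/240]
  70 → bin 5 (new)  [load 70/240]
  200 → bin 6 (new)  [load 200/240]
  220 → bin 7 (new)  [load 220/240]
  90 → bin 5  [load 160/240]
  170 → bin 8 (new)  [load 170/240]
  170 → bin 9 (new)  [load 170/240]
  220 → bin 10 (new)  [load 220/240]
10 bins opened.

10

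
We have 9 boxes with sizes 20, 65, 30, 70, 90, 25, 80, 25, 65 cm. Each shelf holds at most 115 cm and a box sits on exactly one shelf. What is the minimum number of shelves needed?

5

Total = 90 + 80 + 70 + 65 + 65 + 30 + 25 + 25 + 20 = 470 cm.
Lower bound: ⌈470/115⌉ = 5 shelves.
A packing using 5 shelves:
  shelf 1: 90 + 25 = 115
  shelf 2: 80 + 30 = 110
  shelf 3: 70 + 25 + 20 = 115
  shelf 4: 65 = 65
  shelf 5: 65 = 65
This matches the lower bound, so 5 is optimal.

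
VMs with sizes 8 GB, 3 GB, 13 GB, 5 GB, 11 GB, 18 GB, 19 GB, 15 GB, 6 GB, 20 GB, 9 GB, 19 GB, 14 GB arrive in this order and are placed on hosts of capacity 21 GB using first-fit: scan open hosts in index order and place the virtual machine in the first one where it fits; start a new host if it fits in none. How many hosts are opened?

  8 → host 1 (new)  [load 8/21]
  3 → host 1  [load 11/21]
  13 → host 2 (new)  [load 13/21]
  5 → host 1  [load 16/21]
  11 → host 3 (new)  [load 11/21]
  18 → host 4 (new)  [load 18/21]
  19 → host 5 (new)  [load 19/21]
  15 → host 6 (new)  [load 15/21]
  6 → host 2  [load 19/21]
  20 → host 7 (new)  [load 20/21]
  9 → host 3  [load 20/21]
  19 → host 8 (new)  [load 19/21]
  14 → host 9 (new)  [load 14/21]
9 hosts opened.

9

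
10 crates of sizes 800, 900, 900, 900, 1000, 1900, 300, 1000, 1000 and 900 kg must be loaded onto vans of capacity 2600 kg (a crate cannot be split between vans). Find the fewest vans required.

Total = 1900 + 1000 + 1000 + 1000 + 900 + 900 + 900 + 900 + 800 + 300 = 9600 kg.
Lower bound: ⌈9600/2600⌉ = 4 vans.
A packing using 5 vans:
  van 1: 1900 + 300 = 2200
  van 2: 1000 + 1000 = 2000
  van 3: 1000 + 900 = 1900
  van 4: 900 + 900 + 800 = 2600
  van 5: 900 = 900
No arrangement into 4 vans stays within capacity, so 5 is optimal.

5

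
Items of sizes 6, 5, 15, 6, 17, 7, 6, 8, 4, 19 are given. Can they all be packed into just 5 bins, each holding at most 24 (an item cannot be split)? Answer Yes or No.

Yes

A valid assignment using 4 bins:
  bin 1: 19 + 5 = 24
  bin 2: 17 + 7 = 24
  bin 3: 15 + 8 = 23
  bin 4: 6 + 6 + 6 + 4 = 22
That uses only 4 ≤ 5, so 5 bins are enough.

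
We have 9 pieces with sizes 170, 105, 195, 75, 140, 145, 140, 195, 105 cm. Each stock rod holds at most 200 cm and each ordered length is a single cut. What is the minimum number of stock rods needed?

8

Total = 195 + 195 + 170 + 145 + 140 + 140 + 105 + 105 + 75 = 1270 cm.
Lower bound: ⌈1270/200⌉ = 7 stock rods.
Also, 8 pieces each exceed 100 cm, and no two of those can share a stock rod, so at least 8 stock rods are needed.
A packing using 8 stock rods:
  stock rod 1: 195 = 195
  stock rod 2: 195 = 195
  stock rod 3: 170 = 170
  stock rod 4: 145 = 145
  stock rod 5: 140 = 140
  stock rod 6: 140 = 140
  stock rod 7: 105 + 75 = 180
  stock rod 8: 105 = 105
This matches the lower bound, so 8 is optimal.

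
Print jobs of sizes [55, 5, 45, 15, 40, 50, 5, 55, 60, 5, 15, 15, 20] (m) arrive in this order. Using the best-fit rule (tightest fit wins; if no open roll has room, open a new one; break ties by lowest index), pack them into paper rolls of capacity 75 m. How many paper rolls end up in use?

6

  55 → roll 1 (new)  [load 55/75]
  5 → roll 1  [load 60/75]
  45 → roll 2 (new)  [load 45/75]
  15 → roll 1  [load 75/75]
  40 → roll 3 (new)  [load 40/75]
  50 → roll 4 (new)  [load 50/75]
  5 → roll 4  [load 55/75]
  55 → roll 5 (new)  [load 55/75]
  60 → roll 6 (new)  [load 60/75]
  5 → roll 6  [load 65/75]
  15 → roll 4  [load 70/75]
  15 → roll 5  [load 70/75]
  20 → roll 2  [load 65/75]
6 paper rolls opened.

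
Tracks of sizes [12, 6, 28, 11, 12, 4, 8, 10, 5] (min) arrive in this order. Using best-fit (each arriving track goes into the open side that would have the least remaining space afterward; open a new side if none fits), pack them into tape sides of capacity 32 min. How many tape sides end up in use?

4

  12 → side 1 (new)  [load 12/32]
  6 → side 1  [load 18/32]
  28 → side 2 (new)  [load 28/32]
  11 → side 1  [load 29/32]
  12 → side 3 (new)  [load 12/32]
  4 → side 2  [load 32/32]
  8 → side 3  [load 20/32]
  10 → side 3  [load 30/32]
  5 → side 4 (new)  [load 5/32]
4 tape sides opened.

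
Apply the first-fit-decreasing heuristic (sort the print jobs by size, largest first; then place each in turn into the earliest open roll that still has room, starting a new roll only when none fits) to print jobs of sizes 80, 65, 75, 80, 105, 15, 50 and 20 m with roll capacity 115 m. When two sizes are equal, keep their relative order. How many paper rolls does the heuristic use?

Sorted descending: 105, 80, 80, 75, 65, 50, 20, 15.
  105 → roll 1 (new)  [load 105/115]
  80 → roll 2 (new)  [load 80/115]
  80 → roll 3 (new)  [load 80/115]
  75 → roll 4 (new)  [load 75/115]
  65 → roll 5 (new)  [load 65/115]
  50 → roll 5  [load 115/115]
  20 → roll 2  [load 100/115]
  15 → roll 2  [load 115/115]
5 paper rolls opened.

5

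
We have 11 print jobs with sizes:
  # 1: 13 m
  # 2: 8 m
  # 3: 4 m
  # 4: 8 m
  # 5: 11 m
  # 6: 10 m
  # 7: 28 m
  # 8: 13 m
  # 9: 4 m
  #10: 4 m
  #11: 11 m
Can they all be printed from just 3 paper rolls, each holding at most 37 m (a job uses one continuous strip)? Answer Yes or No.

No

Total = 114 m; ⌈114/37⌉ = 4.
At least 4 paper rolls are required, but only 3 are allowed.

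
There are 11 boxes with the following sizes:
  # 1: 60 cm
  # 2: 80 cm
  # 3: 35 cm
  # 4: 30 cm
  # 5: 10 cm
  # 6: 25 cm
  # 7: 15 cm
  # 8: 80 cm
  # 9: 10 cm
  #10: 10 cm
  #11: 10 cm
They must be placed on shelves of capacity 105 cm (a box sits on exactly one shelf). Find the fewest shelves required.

4

Total = 80 + 80 + 60 + 35 + 30 + 25 + 15 + 10 + 10 + 10 + 10 = 365 cm.
Lower bound: ⌈365/105⌉ = 4 shelves.
A packing using 4 shelves:
  shelf 1: 80 + 25 = 105
  shelf 2: 80 + 15 + 10 = 105
  shelf 3: 60 + 35 + 10 = 105
  shelf 4: 30 + 10 + 10 = 50
This matches the lower bound, so 4 is optimal.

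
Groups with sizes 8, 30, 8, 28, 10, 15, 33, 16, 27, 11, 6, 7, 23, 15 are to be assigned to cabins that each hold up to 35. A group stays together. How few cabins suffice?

8

Total = 33 + 30 + 28 + 27 + 23 + 16 + 15 + 15 + 11 + 10 + 8 + 8 + 7 + 6 = 237.
Lower bound: ⌈237/35⌉ = 7 cabins.
A packing using 8 cabins:
  cabin 1: 33 = 33
  cabin 2: 30 = 30
  cabin 3: 28 + 7 = 35
  cabin 4: 27 + 8 = 35
  cabin 5: 23 + 11 = 34
  cabin 6: 16 + 15 = 31
  cabin 7: 15 + 10 + 8 = 33
  cabin 8: 6 = 6
No arrangement into 7 cabins stays within capacity, so 8 is optimal.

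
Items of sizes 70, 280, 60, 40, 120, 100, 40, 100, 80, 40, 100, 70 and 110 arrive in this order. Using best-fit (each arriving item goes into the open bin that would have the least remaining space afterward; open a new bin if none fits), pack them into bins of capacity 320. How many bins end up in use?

4

  70 → bin 1 (new)  [load 70/320]
  280 → bin 2 (new)  [load 280/320]
  60 → bin 1  [load 130/320]
  40 → bin 2  [load 320/320]
  120 → bin 1  [load 250/320]
  100 → bin 3 (new)  [load 100/320]
  40 → bin 1  [load 290/320]
  100 → bin 3  [load 200/320]
  80 → bin 3  [load 280/320]
  40 → bin 3  [load 320/320]
  100 → bin 4 (new)  [load 100/320]
  70 → bin 4  [load 170/320]
  110 → bin 4  [load 280/320]
4 bins opened.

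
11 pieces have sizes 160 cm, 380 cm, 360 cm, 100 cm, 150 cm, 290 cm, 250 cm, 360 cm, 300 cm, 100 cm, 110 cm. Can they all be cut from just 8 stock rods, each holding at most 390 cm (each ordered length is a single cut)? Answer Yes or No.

Yes

A valid assignment using 8 stock rods:
  stock rod 1: 380 = 380
  stock rod 2: 360 = 360
  stock rod 3: 360 = 360
  stock rod 4: 300 = 300
  stock rod 5: 290 + 100 = 390
  stock rod 6: 250 + 110 = 360
  stock rod 7: 160 + 150 = 310
  stock rod 8: 100 = 100
Every load is within 390 cm, so 8 stock rods suffice.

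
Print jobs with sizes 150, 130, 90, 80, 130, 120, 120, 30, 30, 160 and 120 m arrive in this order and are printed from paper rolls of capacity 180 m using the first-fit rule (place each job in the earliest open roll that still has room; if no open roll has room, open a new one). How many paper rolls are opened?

  150 → roll 1 (new)  [load 150/180]
  130 → roll 2 (new)  [load 130/180]
  90 → roll 3 (new)  [load 90/180]
  80 → roll 3  [load 170/180]
  130 → roll 4 (new)  [load 130/180]
  120 → roll 5 (new)  [load 120/180]
  120 → roll 6 (new)  [load 120/180]
  30 → roll 1  [load 180/180]
  30 → roll 2  [load 160/180]
  160 → roll 7 (new)  [load 160/180]
  120 → roll 8 (new)  [load 120/180]
8 paper rolls opened.

8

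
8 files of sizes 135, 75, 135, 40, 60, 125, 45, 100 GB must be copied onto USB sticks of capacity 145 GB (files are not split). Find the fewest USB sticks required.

6

Total = 135 + 135 + 125 + 100 + 75 + 60 + 45 + 40 = 715 GB.
Lower bound: ⌈715/145⌉ = 5 USB sticks.
A packing using 6 USB sticks:
  USB stick 1: 135 = 135
  USB stick 2: 135 = 135
  USB stick 3: 125 = 125
  USB stick 4: 100 + 45 = 145
  USB stick 5: 75 + 60 = 135
  USB stick 6: 40 = 40
No arrangement into 5 USB sticks stays within capacity, so 6 is optimal.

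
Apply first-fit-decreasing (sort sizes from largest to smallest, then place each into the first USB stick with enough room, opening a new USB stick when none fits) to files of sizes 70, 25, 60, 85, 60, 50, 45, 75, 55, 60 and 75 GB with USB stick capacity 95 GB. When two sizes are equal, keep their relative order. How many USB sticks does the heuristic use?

Sorted descending: 85, 75, 75, 70, 60, 60, 60, 55, 50, 45, 25.
  85 → USB stick 1 (new)  [load 85/95]
  75 → USB stick 2 (new)  [load 75/95]
  75 → USB stick 3 (new)  [load 75/95]
  70 → USB stick 4 (new)  [load 70/95]
  60 → USB stick 5 (new)  [load 60/95]
  60 → USB stick 6 (new)  [load 60/95]
  60 → USB stick 7 (new)  [load 60/95]
  55 → USB stick 8 (new)  [load 55/95]
  50 → USB stick 9 (new)  [load 50/95]
  45 → USB stick 9  [load 95/95]
  25 → USB stick 4  [load 95/95]
9 USB sticks opened.

9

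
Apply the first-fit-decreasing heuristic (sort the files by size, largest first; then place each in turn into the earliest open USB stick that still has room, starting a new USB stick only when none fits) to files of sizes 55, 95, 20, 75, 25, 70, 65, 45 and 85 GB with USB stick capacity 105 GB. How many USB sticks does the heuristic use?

6

Sorted descending: 95, 85, 75, 70, 65, 55, 45, 25, 20.
  95 → USB stick 1 (new)  [load 95/105]
  85 → USB stick 2 (new)  [load 85/105]
  75 → USB stick 3 (new)  [load 75/105]
  70 → USB stick 4 (new)  [load 70/105]
  65 → USB stick 5 (new)  [load 65/105]
  55 → USB stick 6 (new)  [load 55/105]
  45 → USB stick 6  [load 100/105]
  25 → USB stick 3  [load 100/105]
  20 → USB stick 2  [load 105/105]
6 USB sticks opened.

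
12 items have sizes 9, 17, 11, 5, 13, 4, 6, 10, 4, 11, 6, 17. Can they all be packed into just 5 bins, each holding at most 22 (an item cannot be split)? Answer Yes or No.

Total = 113; ⌈113/22⌉ = 6.
At least 6 bins are required, but only 5 are allowed.

No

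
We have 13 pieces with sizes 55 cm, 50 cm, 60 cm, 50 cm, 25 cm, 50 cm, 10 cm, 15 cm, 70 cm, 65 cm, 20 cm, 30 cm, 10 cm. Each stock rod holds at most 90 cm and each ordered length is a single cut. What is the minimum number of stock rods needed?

Total = 70 + 65 + 60 + 55 + 50 + 50 + 50 + 30 + 25 + 20 + 15 + 10 + 10 = 510 cm.
Lower bound: ⌈510/90⌉ = 6 stock rods.
Also, 7 pieces each exceed 45 cm, and no two of those can share a stock rod, so at least 7 stock rods are needed.
A packing using 7 stock rods:
  stock rod 1: 70 + 20 = 90
  stock rod 2: 65 + 25 = 90
  stock rod 3: 60 + 30 = 90
  stock rod 4: 55 + 15 + 10 + 10 = 90
  stock rod 5: 50 = 50
  stock rod 6: 50 = 50
  stock rod 7: 50 = 50
This matches the lower bound, so 7 is optimal.

7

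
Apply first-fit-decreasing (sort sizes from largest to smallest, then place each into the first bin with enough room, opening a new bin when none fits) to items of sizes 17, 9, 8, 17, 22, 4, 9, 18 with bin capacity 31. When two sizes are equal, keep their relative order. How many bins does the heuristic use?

4

Sorted descending: 22, 18, 17, 17, 9, 9, 8, 4.
  22 → bin 1 (new)  [load 22/31]
  18 → bin 2 (new)  [load 18/31]
  17 → bin 3 (new)  [load 17/31]
  17 → bin 4 (new)  [load 17/31]
  9 → bin 1  [load 31/31]
  9 → bin 2  [load 27/31]
  8 → bin 3  [load 25/31]
  4 → bin 2  [load 31/31]
4 bins opened.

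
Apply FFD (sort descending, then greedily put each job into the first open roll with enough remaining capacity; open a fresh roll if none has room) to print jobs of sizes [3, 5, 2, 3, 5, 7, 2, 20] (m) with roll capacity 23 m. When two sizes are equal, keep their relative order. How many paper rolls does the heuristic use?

Sorted descending: 20, 7, 5, 5, 3, 3, 2, 2.
  20 → roll 1 (new)  [load 20/23]
  7 → roll 2 (new)  [load 7/23]
  5 → roll 2  [load 12/23]
  5 → roll 2  [load 17/23]
  3 → roll 1  [load 23/23]
  3 → roll 2  [load 20/23]
  2 → roll 2  [load 22/23]
  2 → roll 3 (new)  [load 2/23]
3 paper rolls opened.

3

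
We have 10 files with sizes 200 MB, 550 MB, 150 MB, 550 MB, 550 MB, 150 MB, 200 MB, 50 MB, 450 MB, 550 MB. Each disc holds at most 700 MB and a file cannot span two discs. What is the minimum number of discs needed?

6

Total = 550 + 550 + 550 + 550 + 450 + 200 + 200 + 150 + 150 + 50 = 3400 MB.
Lower bound: ⌈3400/700⌉ = 5 discs.
A packing using 6 discs:
  disc 1: 550 + 150 = 700
  disc 2: 550 + 150 = 700
  disc 3: 550 + 50 = 600
  disc 4: 550 = 550
  disc 5: 450 + 200 = 650
  disc 6: 200 = 200
No arrangement into 5 discs stays within capacity, so 6 is optimal.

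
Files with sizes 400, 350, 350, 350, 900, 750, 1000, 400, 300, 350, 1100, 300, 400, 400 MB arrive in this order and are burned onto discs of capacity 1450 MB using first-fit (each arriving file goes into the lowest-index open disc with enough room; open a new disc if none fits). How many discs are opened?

6

  400 → disc 1 (new)  [load 400/1450]
  350 → disc 1  [load 750/1450]
  350 → disc 1  [load 1100/1450]
  350 → disc 1  [load 1450/1450]
  900 → disc 2 (new)  [load 900/1450]
  750 → disc 3 (new)  [load 750/1450]
  1000 → disc 4 (new)  [load 1000/1450]
  400 → disc 2  [load 1300/1450]
  300 → disc 3  [load 1050/1450]
  350 → disc 3  [load 1400/1450]
  1100 → disc 5 (new)  [load 1100/1450]
  300 → disc 4  [load 1300/1450]
  400 → disc 6 (new)  [load 400/1450]
  400 → disc 6  [load 800/1450]
6 discs opened.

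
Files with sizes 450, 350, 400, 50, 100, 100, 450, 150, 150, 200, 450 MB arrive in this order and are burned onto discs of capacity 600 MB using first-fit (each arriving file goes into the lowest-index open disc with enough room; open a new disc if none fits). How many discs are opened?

6

  450 → disc 1 (new)  [load 450/600]
  350 → disc 2 (new)  [load 350/600]
  400 → disc 3 (new)  [load 400/600]
  50 → disc 1  [load 500/600]
  100 → disc 1  [load 600/600]
  100 → disc 2  [load 450/600]
  450 → disc 4 (new)  [load 450/600]
  150 → disc 2  [load 600/600]
  150 → disc 3  [load 550/600]
  200 → disc 5 (new)  [load 200/600]
  450 → disc 6 (new)  [load 450/600]
6 discs opened.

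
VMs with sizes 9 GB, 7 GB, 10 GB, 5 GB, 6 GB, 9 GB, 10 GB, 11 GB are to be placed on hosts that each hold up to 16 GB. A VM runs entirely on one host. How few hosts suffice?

Total = 11 + 10 + 10 + 9 + 9 + 7 + 6 + 5 = 67 GB.
Lower bound: ⌈67/16⌉ = 5 hosts.
A packing using 5 hosts:
  host 1: 11 + 5 = 16
  host 2: 10 + 6 = 16
  host 3: 10 = 10
  host 4: 9 + 7 = 16
  host 5: 9 = 9
This matches the lower bound, so 5 is optimal.

5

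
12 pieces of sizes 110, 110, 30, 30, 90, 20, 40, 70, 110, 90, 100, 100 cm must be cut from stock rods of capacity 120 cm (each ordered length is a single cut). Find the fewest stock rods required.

8

Total = 110 + 110 + 110 + 100 + 100 + 90 + 90 + 70 + 40 + 30 + 30 + 20 = 900 cm.
Lower bound: ⌈900/120⌉ = 8 stock rods.
A packing using 8 stock rods:
  stock rod 1: 110 = 110
  stock rod 2: 110 = 110
  stock rod 3: 110 = 110
  stock rod 4: 100 + 20 = 120
  stock rod 5: 100 = 100
  stock rod 6: 90 + 30 = 120
  stock rod 7: 90 + 30 = 120
  stock rod 8: 70 + 40 = 110
This matches the lower bound, so 8 is optimal.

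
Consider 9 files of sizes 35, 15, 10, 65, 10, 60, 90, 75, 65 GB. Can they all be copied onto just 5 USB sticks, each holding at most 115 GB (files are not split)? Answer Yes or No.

Yes

A valid assignment using 5 USB sticks:
  USB stick 1: 90 + 15 + 10 = 115
  USB stick 2: 75 + 35 = 110
  USB stick 3: 65 + 10 = 75
  USB stick 4: 65 = 65
  USB stick 5: 60 = 60
Every load is within 115 GB, so 5 USB sticks suffice.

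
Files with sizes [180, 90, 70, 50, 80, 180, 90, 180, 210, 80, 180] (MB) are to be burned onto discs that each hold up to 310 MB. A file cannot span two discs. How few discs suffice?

5

Total = 210 + 180 + 180 + 180 + 180 + 90 + 90 + 80 + 80 + 70 + 50 = 1390 MB.
Lower bound: ⌈1390/310⌉ = 5 discs.
A packing using 5 discs:
  disc 1: 210 + 90 = 300
  disc 2: 180 + 90 = 270
  disc 3: 180 + 80 + 50 = 310
  disc 4: 180 + 80 = 260
  disc 5: 180 + 70 = 250
This matches the lower bound, so 5 is optimal.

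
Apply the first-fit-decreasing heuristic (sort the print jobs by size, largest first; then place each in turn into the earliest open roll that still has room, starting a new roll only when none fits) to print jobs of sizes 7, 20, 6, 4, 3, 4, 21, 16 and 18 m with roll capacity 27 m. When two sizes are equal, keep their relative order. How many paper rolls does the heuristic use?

Sorted descending: 21, 20, 18, 16, 7, 6, 4, 4, 3.
  21 → roll 1 (new)  [load 21/27]
  20 → roll 2 (new)  [load 20/27]
  18 → roll 3 (new)  [load 18/27]
  16 → roll 4 (new)  [load 16/27]
  7 → roll 2  [load 27/27]
  6 → roll 1  [load 27/27]
  4 → roll 3  [load 22/27]
  4 → roll 3  [load 26/27]
  3 → roll 4  [load 19/27]
4 paper rolls opened.

4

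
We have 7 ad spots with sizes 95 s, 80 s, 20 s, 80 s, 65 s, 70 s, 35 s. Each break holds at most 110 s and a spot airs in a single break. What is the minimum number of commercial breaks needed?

Total = 95 + 80 + 80 + 70 + 65 + 35 + 20 = 445 s.
Lower bound: ⌈445/110⌉ = 5 commercial breaks.
A packing using 5 commercial breaks:
  break 1: 95 = 95
  break 2: 80 + 20 = 100
  break 3: 80 = 80
  break 4: 70 + 35 = 105
  break 5: 65 = 65
This matches the lower bound, so 5 is optimal.

5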